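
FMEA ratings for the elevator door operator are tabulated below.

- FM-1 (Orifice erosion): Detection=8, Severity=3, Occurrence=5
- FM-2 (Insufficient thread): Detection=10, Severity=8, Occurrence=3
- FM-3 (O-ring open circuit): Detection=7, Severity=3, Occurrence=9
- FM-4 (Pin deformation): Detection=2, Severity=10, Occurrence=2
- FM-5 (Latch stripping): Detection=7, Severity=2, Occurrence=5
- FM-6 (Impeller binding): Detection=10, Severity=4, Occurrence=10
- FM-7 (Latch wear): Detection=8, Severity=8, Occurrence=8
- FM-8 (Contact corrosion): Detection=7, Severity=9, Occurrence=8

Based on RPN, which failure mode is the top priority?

RPN = Severity × Occurrence × Detection:
  FM-1: 3 × 5 × 8 = 120
  FM-2: 8 × 3 × 10 = 240
  FM-3: 3 × 9 × 7 = 189
  FM-4: 10 × 2 × 2 = 40
  FM-5: 2 × 5 × 7 = 70
  FM-6: 4 × 10 × 10 = 400
  FM-7: 8 × 8 × 8 = 512
  FM-8: 9 × 8 × 7 = 504
Highest RPN is 512 → FM-7.

FM-7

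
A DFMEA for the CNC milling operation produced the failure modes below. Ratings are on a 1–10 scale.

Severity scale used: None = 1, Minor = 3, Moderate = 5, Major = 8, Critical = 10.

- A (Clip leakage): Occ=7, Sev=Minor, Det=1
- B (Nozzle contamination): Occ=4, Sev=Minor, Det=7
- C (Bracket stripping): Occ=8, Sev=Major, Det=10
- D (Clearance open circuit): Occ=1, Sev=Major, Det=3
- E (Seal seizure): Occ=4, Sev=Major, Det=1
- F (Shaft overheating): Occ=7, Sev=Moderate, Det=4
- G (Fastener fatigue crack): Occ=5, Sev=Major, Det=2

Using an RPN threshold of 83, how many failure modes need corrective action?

3

RPN = Severity × Occurrence × Detection:
  A: 3 × 7 × 1 = 21
  B: 3 × 4 × 7 = 84
  C: 8 × 8 × 10 = 640
  D: 8 × 1 × 3 = 24
  E: 8 × 4 × 1 = 32
  F: 5 × 7 × 4 = 140
  G: 8 × 5 × 2 = 80
Modes with RPN ≥ 83: B (84), C (640), F (140) → 3.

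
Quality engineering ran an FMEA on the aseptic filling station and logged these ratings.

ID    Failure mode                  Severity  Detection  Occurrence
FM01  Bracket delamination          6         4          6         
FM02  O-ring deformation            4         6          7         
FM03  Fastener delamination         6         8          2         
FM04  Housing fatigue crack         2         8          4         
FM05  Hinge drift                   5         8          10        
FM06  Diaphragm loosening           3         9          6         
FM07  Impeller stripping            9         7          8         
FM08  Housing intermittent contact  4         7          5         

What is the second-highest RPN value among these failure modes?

400

RPN = Severity × Occurrence × Detection:
  FM01: 6 × 6 × 4 = 144
  FM02: 4 × 7 × 6 = 168
  FM03: 6 × 2 × 8 = 96
  FM04: 2 × 4 × 8 = 64
  FM05: 5 × 10 × 8 = 400
  FM06: 3 × 6 × 9 = 162
  FM07: 9 × 8 × 7 = 504
  FM08: 4 × 5 × 7 = 140
Sorted descending: 504, 400, 168, 162, 144, 140, 96, 64.
The second-highest RPN is 400 (FM05).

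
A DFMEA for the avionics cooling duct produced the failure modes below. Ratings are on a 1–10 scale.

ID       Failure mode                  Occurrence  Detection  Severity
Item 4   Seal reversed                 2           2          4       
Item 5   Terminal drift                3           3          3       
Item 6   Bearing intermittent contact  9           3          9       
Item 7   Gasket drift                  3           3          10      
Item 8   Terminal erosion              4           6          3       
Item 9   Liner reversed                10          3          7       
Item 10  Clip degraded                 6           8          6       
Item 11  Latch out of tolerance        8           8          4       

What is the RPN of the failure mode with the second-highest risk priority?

RPN = Severity × Occurrence × Detection:
  Item 4: 4 × 2 × 2 = 16
  Item 5: 3 × 3 × 3 = 27
  Item 6: 9 × 9 × 3 = 243
  Item 7: 10 × 3 × 3 = 90
  Item 8: 3 × 4 × 6 = 72
  Item 9: 7 × 10 × 3 = 210
  Item 10: 6 × 6 × 8 = 288
  Item 11: 4 × 8 × 8 = 256
Sorted descending: 288, 256, 243, 210, 90, 72, 27, 16.
The second-highest RPN is 256 (Item 11).

256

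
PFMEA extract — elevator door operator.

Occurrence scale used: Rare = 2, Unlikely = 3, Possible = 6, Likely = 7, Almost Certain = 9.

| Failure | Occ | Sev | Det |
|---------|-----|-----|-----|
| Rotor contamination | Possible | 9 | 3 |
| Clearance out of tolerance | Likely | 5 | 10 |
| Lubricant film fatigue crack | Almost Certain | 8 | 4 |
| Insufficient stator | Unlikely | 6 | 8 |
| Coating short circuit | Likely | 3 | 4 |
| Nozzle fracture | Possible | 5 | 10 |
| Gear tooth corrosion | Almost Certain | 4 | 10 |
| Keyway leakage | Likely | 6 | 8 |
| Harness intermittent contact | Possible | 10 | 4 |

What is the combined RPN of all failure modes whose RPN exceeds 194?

1874

RPN = Severity × Occurrence × Detection:
  Rotor contamination: 9 × 6 × 3 = 162
  Clearance out of tolerance: 5 × 7 × 10 = 350
  Lubricant film fatigue crack: 8 × 9 × 4 = 288
  Insufficient stator: 6 × 3 × 8 = 144
  Coating short circuit: 3 × 7 × 4 = 84
  Nozzle fracture: 5 × 6 × 10 = 300
  Gear tooth corrosion: 4 × 9 × 10 = 360
  Keyway leakage: 6 × 7 × 8 = 336
  Harness intermittent contact: 10 × 6 × 4 = 240
RPN > 194: Clearance out of tolerance (350), Lubricant film fatigue crack (288), Nozzle fracture (300), Gear tooth corrosion (360), Keyway leakage (336), Harness intermittent contact (240).
Sum: 350 + 288 + 300 + 360 + 336 + 240 = 1874.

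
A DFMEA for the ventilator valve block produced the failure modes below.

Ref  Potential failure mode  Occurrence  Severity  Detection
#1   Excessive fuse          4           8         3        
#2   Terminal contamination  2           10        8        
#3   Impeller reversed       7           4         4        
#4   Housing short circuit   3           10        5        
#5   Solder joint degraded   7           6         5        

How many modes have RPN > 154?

2

RPN = Severity × Occurrence × Detection:
  #1: 8 × 4 × 3 = 96
  #2: 10 × 2 × 8 = 160
  #3: 4 × 7 × 4 = 112
  #4: 10 × 3 × 5 = 150
  #5: 6 × 7 × 5 = 210
Modes with RPN > 154: #2 (160), #5 (210) → 2.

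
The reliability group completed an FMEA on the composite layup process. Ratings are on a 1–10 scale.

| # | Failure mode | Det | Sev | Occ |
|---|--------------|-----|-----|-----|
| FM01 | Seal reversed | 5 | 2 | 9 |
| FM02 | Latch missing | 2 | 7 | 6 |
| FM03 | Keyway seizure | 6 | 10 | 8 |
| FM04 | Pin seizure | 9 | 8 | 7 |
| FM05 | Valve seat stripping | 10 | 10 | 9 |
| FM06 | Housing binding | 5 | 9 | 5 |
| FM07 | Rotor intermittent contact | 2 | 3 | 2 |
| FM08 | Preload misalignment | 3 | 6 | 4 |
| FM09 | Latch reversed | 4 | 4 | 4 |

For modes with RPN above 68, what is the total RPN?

RPN = Severity × Occurrence × Detection:
  FM01: 2 × 9 × 5 = 90
  FM02: 7 × 6 × 2 = 84
  FM03: 10 × 8 × 6 = 480
  FM04: 8 × 7 × 9 = 504
  FM05: 10 × 9 × 10 = 900
  FM06: 9 × 5 × 5 = 225
  FM07: 3 × 2 × 2 = 12
  FM08: 6 × 4 × 3 = 72
  FM09: 4 × 4 × 4 = 64
RPN > 68: FM01 (90), FM02 (84), FM03 (480), FM04 (504), FM05 (900), FM06 (225), FM08 (72).
Sum: 90 + 84 + 480 + 504 + 900 + 225 + 72 = 2355.

2355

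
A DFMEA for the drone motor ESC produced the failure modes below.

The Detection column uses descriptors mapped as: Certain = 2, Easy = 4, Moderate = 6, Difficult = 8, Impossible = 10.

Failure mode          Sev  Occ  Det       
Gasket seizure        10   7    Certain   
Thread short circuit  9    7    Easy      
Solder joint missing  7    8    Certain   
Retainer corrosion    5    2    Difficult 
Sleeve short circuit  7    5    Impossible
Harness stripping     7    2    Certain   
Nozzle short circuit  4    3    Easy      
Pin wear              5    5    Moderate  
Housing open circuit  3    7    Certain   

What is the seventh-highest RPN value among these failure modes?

RPN = Severity × Occurrence × Detection:
  Gasket seizure: 10 × 7 × 2 = 140
  Thread short circuit: 9 × 7 × 4 = 252
  Solder joint missing: 7 × 8 × 2 = 112
  Retainer corrosion: 5 × 2 × 8 = 80
  Sleeve short circuit: 7 × 5 × 10 = 350
  Harness stripping: 7 × 2 × 2 = 28
  Nozzle short circuit: 4 × 3 × 4 = 48
  Pin wear: 5 × 5 × 6 = 150
  Housing open circuit: 3 × 7 × 2 = 42
Sorted descending: 350, 252, 150, 140, 112, 80, 48, 42, 28.
The seventh-highest RPN is 48 (Nozzle short circuit).

48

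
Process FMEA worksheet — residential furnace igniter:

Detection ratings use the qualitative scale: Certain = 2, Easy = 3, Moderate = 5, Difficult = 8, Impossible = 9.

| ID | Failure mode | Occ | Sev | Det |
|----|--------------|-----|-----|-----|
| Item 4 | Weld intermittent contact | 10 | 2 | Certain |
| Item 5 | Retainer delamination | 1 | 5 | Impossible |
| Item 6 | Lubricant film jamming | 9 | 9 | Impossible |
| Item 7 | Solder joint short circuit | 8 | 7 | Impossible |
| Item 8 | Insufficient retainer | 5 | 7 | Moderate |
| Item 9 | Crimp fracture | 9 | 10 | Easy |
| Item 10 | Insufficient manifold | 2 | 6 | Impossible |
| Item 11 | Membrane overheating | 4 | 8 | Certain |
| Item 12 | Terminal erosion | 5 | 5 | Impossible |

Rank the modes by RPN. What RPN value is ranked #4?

RPN = Severity × Occurrence × Detection:
  Item 4: 2 × 10 × 2 = 40
  Item 5: 5 × 1 × 9 = 45
  Item 6: 9 × 9 × 9 = 729
  Item 7: 7 × 8 × 9 = 504
  Item 8: 7 × 5 × 5 = 175
  Item 9: 10 × 9 × 3 = 270
  Item 10: 6 × 2 × 9 = 108
  Item 11: 8 × 4 × 2 = 64
  Item 12: 5 × 5 × 9 = 225
Sorted descending: 729, 504, 270, 225, 175, 108, 64, 45, 40.
The fourth-highest RPN is 225 (Item 12).

225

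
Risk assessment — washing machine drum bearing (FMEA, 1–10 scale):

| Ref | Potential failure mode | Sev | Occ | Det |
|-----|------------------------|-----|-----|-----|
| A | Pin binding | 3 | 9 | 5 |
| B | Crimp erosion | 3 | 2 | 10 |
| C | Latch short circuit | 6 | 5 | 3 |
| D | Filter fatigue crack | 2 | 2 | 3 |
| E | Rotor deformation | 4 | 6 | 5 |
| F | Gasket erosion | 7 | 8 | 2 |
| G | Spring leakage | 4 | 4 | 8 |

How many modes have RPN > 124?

2

RPN = Severity × Occurrence × Detection:
  A: 3 × 9 × 5 = 135
  B: 3 × 2 × 10 = 60
  C: 6 × 5 × 3 = 90
  D: 2 × 2 × 3 = 12
  E: 4 × 6 × 5 = 120
  F: 7 × 8 × 2 = 112
  G: 4 × 4 × 8 = 128
Modes with RPN > 124: A (135), G (128) → 2.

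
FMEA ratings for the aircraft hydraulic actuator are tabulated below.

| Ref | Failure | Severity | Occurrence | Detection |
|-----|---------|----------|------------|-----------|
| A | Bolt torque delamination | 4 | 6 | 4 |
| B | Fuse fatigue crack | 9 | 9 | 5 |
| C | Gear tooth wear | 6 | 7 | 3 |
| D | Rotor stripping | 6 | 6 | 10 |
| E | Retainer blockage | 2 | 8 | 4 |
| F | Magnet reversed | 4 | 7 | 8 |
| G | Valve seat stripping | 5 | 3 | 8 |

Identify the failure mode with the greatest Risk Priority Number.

B

RPN = Severity × Occurrence × Detection:
  A: 4 × 6 × 4 = 96
  B: 9 × 9 × 5 = 405
  C: 6 × 7 × 3 = 126
  D: 6 × 6 × 10 = 360
  E: 2 × 8 × 4 = 64
  F: 4 × 7 × 8 = 224
  G: 5 × 3 × 8 = 120
Highest RPN is 405 → B.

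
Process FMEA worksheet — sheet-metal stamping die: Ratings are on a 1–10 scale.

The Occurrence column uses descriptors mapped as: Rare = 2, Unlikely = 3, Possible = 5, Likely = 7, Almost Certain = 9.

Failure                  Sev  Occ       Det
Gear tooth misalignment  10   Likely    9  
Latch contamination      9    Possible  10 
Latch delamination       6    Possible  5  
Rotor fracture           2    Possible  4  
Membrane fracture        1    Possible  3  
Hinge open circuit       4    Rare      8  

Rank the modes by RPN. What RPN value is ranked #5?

40

RPN = Severity × Occurrence × Detection:
  Gear tooth misalignment: 10 × 7 × 9 = 630
  Latch contamination: 9 × 5 × 10 = 450
  Latch delamination: 6 × 5 × 5 = 150
  Rotor fracture: 2 × 5 × 4 = 40
  Membrane fracture: 1 × 5 × 3 = 15
  Hinge open circuit: 4 × 2 × 8 = 64
Sorted descending: 630, 450, 150, 64, 40, 15.
The fifth-highest RPN is 40 (Rotor fracture).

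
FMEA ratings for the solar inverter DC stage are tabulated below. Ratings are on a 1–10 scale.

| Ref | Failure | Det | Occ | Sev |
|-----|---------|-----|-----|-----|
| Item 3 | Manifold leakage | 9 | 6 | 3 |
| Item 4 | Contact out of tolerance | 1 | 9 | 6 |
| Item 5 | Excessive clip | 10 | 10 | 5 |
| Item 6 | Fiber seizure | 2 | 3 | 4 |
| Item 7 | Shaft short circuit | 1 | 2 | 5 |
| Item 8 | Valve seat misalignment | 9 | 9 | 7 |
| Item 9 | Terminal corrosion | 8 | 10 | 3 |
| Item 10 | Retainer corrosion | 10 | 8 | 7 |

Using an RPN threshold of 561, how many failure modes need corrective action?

RPN = Severity × Occurrence × Detection:
  Item 3: 3 × 6 × 9 = 162
  Item 4: 6 × 9 × 1 = 54
  Item 5: 5 × 10 × 10 = 500
  Item 6: 4 × 3 × 2 = 24
  Item 7: 5 × 2 × 1 = 10
  Item 8: 7 × 9 × 9 = 567
  Item 9: 3 × 10 × 8 = 240
  Item 10: 7 × 8 × 10 = 560
Modes with RPN ≥ 561: Item 8 (567) → 1.

1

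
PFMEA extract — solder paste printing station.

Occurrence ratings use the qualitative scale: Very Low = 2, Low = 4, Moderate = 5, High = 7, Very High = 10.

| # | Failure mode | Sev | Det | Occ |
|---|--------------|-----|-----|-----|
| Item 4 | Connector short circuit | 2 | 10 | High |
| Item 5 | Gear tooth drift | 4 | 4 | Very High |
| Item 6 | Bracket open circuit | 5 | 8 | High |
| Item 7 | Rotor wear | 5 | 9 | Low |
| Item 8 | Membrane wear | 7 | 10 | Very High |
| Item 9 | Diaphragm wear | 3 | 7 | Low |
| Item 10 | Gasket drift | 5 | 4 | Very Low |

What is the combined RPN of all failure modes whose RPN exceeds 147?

RPN = Severity × Occurrence × Detection:
  Item 4: 2 × 7 × 10 = 140
  Item 5: 4 × 10 × 4 = 160
  Item 6: 5 × 7 × 8 = 280
  Item 7: 5 × 4 × 9 = 180
  Item 8: 7 × 10 × 10 = 700
  Item 9: 3 × 4 × 7 = 84
  Item 10: 5 × 2 × 4 = 40
RPN > 147: Item 5 (160), Item 6 (280), Item 7 (180), Item 8 (700).
Sum: 160 + 280 + 180 + 700 = 1320.

1320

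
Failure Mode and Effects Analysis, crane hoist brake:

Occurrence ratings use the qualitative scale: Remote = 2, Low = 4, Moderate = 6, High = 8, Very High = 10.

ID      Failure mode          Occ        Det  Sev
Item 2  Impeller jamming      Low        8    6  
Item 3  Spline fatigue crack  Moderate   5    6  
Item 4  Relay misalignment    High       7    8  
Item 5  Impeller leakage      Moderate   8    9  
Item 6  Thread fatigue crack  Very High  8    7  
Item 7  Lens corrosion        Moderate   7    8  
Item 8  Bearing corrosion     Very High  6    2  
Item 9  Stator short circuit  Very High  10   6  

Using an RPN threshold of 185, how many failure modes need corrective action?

6

RPN = Severity × Occurrence × Detection:
  Item 2: 6 × 4 × 8 = 192
  Item 3: 6 × 6 × 5 = 180
  Item 4: 8 × 8 × 7 = 448
  Item 5: 9 × 6 × 8 = 432
  Item 6: 7 × 10 × 8 = 560
  Item 7: 8 × 6 × 7 = 336
  Item 8: 2 × 10 × 6 = 120
  Item 9: 6 × 10 × 10 = 600
Modes with RPN ≥ 185: Item 2 (192), Item 4 (448), Item 5 (432), Item 6 (560), Item 7 (336), Item 9 (600) → 6.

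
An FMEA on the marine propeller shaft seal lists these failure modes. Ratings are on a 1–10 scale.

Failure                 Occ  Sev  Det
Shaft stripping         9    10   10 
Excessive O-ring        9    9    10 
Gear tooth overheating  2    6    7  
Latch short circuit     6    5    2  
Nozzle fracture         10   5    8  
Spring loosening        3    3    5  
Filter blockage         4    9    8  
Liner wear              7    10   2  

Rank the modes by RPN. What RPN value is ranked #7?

RPN = Severity × Occurrence × Detection:
  Shaft stripping: 10 × 9 × 10 = 900
  Excessive O-ring: 9 × 9 × 10 = 810
  Gear tooth overheating: 6 × 2 × 7 = 84
  Latch short circuit: 5 × 6 × 2 = 60
  Nozzle fracture: 5 × 10 × 8 = 400
  Spring loosening: 3 × 3 × 5 = 45
  Filter blockage: 9 × 4 × 8 = 288
  Liner wear: 10 × 7 × 2 = 140
Sorted descending: 900, 810, 400, 288, 140, 84, 60, 45.
The seventh-highest RPN is 60 (Latch short circuit).

60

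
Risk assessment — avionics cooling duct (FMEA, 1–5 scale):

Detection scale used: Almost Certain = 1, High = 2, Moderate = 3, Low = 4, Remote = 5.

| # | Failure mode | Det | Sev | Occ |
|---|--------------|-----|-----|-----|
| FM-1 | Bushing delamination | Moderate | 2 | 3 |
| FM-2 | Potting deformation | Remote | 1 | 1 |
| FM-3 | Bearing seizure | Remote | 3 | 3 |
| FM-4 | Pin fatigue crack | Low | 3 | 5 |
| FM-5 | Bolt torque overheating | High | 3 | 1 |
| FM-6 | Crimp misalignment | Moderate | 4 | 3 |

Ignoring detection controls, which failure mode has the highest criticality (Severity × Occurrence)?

FM-4

Criticality = Severity × Occurrence:
  FM-1: 2 × 3 = 6
  FM-2: 1 × 1 = 1
  FM-3: 3 × 3 = 9
  FM-4: 3 × 5 = 15
  FM-5: 3 × 1 = 3
  FM-6: 4 × 3 = 12
Highest criticality is 15 → FM-4.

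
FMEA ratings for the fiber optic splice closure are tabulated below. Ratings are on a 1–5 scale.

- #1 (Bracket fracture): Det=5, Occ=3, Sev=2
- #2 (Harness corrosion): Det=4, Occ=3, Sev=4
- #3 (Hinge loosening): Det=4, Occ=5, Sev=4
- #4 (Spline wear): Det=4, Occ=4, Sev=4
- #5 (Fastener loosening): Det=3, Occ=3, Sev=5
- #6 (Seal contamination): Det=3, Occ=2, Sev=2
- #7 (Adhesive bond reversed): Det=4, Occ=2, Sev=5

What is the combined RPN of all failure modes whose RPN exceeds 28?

307

RPN = Severity × Occurrence × Detection:
  #1: 2 × 3 × 5 = 30
  #2: 4 × 3 × 4 = 48
  #3: 4 × 5 × 4 = 80
  #4: 4 × 4 × 4 = 64
  #5: 5 × 3 × 3 = 45
  #6: 2 × 2 × 3 = 12
  #7: 5 × 2 × 4 = 40
RPN > 28: #1 (30), #2 (48), #3 (80), #4 (64), #5 (45), #7 (40).
Sum: 30 + 48 + 80 + 64 + 45 + 40 = 307.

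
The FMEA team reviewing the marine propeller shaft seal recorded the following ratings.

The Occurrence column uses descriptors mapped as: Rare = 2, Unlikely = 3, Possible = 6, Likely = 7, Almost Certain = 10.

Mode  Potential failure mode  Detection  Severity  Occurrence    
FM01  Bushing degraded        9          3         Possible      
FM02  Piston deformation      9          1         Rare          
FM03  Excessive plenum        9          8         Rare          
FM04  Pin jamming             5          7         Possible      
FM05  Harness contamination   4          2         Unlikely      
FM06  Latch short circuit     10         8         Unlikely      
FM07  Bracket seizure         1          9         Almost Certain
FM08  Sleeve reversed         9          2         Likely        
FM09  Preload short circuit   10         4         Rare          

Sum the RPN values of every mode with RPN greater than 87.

RPN = Severity × Occurrence × Detection:
  FM01: 3 × 6 × 9 = 162
  FM02: 1 × 2 × 9 = 18
  FM03: 8 × 2 × 9 = 144
  FM04: 7 × 6 × 5 = 210
  FM05: 2 × 3 × 4 = 24
  FM06: 8 × 3 × 10 = 240
  FM07: 9 × 10 × 1 = 90
  FM08: 2 × 7 × 9 = 126
  FM09: 4 × 2 × 10 = 80
RPN > 87: FM01 (162), FM03 (144), FM04 (210), FM06 (240), FM07 (90), FM08 (126).
Sum: 162 + 144 + 210 + 240 + 90 + 126 = 972.

972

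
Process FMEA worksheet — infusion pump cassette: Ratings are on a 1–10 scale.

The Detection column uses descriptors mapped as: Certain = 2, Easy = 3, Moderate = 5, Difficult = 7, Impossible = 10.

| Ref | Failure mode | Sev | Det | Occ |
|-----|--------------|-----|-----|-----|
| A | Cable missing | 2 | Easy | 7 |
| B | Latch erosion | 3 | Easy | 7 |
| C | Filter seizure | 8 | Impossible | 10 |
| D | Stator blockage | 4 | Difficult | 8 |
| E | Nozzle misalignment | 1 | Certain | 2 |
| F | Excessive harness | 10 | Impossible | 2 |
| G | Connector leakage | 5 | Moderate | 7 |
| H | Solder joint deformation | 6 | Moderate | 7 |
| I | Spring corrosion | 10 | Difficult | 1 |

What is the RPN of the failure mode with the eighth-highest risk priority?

RPN = Severity × Occurrence × Detection:
  A: 2 × 7 × 3 = 42
  B: 3 × 7 × 3 = 63
  C: 8 × 10 × 10 = 800
  D: 4 × 8 × 7 = 224
  E: 1 × 2 × 2 = 4
  F: 10 × 2 × 10 = 200
  G: 5 × 7 × 5 = 175
  H: 6 × 7 × 5 = 210
  I: 10 × 1 × 7 = 70
Sorted descending: 800, 224, 210, 200, 175, 70, 63, 42, 4.
The eighth-highest RPN is 42 (A).

42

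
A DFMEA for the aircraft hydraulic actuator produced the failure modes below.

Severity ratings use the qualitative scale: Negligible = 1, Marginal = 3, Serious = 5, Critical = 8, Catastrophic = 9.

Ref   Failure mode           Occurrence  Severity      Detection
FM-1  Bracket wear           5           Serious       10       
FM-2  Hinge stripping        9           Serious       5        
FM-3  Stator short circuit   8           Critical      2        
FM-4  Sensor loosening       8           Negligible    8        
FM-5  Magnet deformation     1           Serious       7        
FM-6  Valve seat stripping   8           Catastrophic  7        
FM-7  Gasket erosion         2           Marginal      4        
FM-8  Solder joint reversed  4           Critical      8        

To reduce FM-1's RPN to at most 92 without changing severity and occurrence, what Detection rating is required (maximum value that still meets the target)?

3

FM-1: S=5, O=5, D=10 → current RPN = 250.
Fixed product = 25. Need 25 × D ≤ 92, so D ≤ 92/25 = 3.68.
Maximum integer Detection rating = 3 (gives RPN 75; D=4 would give 100 > 92).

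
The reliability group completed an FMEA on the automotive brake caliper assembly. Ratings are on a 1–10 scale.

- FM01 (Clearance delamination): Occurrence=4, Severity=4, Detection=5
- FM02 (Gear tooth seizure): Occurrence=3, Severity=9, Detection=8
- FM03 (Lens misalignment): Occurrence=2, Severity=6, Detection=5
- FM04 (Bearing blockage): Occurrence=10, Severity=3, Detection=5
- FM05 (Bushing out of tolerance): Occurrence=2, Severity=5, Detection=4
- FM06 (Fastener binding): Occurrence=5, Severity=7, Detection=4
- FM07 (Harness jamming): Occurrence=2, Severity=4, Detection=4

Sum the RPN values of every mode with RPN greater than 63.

RPN = Severity × Occurrence × Detection:
  FM01: 4 × 4 × 5 = 80
  FM02: 9 × 3 × 8 = 216
  FM03: 6 × 2 × 5 = 60
  FM04: 3 × 10 × 5 = 150
  FM05: 5 × 2 × 4 = 40
  FM06: 7 × 5 × 4 = 140
  FM07: 4 × 2 × 4 = 32
RPN > 63: FM01 (80), FM02 (216), FM04 (150), FM06 (140).
Sum: 80 + 216 + 150 + 140 = 586.

586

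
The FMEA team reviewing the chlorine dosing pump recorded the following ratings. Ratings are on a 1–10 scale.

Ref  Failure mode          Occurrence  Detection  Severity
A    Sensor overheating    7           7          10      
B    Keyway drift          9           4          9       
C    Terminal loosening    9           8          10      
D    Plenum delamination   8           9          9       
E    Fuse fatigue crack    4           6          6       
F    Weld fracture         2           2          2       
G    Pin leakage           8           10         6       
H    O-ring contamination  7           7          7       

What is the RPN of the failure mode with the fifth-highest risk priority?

RPN = Severity × Occurrence × Detection:
  A: 10 × 7 × 7 = 490
  B: 9 × 9 × 4 = 324
  C: 10 × 9 × 8 = 720
  D: 9 × 8 × 9 = 648
  E: 6 × 4 × 6 = 144
  F: 2 × 2 × 2 = 8
  G: 6 × 8 × 10 = 480
  H: 7 × 7 × 7 = 343
Sorted descending: 720, 648, 490, 480, 343, 324, 144, 8.
The fifth-highest RPN is 343 (H).

343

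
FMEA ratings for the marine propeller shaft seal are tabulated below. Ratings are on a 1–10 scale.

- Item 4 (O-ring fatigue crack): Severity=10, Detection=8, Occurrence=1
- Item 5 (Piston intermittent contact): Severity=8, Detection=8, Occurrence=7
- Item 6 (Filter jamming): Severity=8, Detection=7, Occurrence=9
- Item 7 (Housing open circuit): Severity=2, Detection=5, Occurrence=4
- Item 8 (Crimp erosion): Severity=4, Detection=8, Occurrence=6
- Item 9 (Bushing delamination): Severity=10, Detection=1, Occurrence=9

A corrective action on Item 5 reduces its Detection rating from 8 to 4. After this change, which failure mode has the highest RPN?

Item 6

RPN = Severity × Occurrence × Detection:
  Item 4: 10 × 1 × 8 = 80
  Item 5: 8 × 7 × 8 = 448
  Item 6: 8 × 9 × 7 = 504
  Item 7: 2 × 4 × 5 = 40
  Item 8: 4 × 6 × 8 = 192
  Item 9: 10 × 9 × 1 = 90
After action: Item 5 → 8 × 7 × 4 = 224.
Revised RPNs: Item 6=504, Item 5=224, Item 8=192, Item 9=90, Item 4=80, Item 7=40.
Highest is now Item 6 (504).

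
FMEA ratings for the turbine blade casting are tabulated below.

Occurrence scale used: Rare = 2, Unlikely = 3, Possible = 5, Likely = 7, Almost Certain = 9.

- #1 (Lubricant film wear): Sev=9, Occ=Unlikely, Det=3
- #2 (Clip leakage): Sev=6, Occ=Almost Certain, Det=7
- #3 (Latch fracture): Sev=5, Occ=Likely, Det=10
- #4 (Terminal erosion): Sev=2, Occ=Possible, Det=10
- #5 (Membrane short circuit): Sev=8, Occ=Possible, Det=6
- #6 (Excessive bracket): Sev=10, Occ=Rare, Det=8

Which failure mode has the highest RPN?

#2

RPN = Severity × Occurrence × Detection:
  #1: 9 × 3 × 3 = 81
  #2: 6 × 9 × 7 = 378
  #3: 5 × 7 × 10 = 350
  #4: 2 × 5 × 10 = 100
  #5: 8 × 5 × 6 = 240
  #6: 10 × 2 × 8 = 160
Highest RPN is 378 → #2.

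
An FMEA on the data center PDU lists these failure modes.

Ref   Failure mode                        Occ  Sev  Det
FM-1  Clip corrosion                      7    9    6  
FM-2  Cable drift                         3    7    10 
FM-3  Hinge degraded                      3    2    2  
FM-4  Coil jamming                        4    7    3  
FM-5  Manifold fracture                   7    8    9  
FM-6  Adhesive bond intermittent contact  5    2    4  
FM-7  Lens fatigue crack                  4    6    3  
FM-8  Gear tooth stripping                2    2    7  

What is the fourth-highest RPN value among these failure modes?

RPN = Severity × Occurrence × Detection:
  FM-1: 9 × 7 × 6 = 378
  FM-2: 7 × 3 × 10 = 210
  FM-3: 2 × 3 × 2 = 12
  FM-4: 7 × 4 × 3 = 84
  FM-5: 8 × 7 × 9 = 504
  FM-6: 2 × 5 × 4 = 40
  FM-7: 6 × 4 × 3 = 72
  FM-8: 2 × 2 × 7 = 28
Sorted descending: 504, 378, 210, 84, 72, 40, 28, 12.
The fourth-highest RPN is 84 (FM-4).

84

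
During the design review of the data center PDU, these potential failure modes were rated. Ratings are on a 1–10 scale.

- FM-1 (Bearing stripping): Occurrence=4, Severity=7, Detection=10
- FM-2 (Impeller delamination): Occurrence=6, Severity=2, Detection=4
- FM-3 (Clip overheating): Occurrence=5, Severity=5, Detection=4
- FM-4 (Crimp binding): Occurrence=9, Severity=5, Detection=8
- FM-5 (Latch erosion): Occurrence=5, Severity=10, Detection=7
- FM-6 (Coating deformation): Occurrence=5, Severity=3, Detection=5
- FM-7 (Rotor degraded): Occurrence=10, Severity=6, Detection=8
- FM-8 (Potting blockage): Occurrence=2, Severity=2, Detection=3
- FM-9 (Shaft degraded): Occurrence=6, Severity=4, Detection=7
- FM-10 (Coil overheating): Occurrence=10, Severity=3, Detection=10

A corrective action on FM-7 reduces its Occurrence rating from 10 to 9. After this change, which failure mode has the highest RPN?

FM-7

RPN = Severity × Occurrence × Detection:
  FM-1: 7 × 4 × 10 = 280
  FM-2: 2 × 6 × 4 = 48
  FM-3: 5 × 5 × 4 = 100
  FM-4: 5 × 9 × 8 = 360
  FM-5: 10 × 5 × 7 = 350
  FM-6: 3 × 5 × 5 = 75
  FM-7: 6 × 10 × 8 = 480
  FM-8: 2 × 2 × 3 = 12
  FM-9: 4 × 6 × 7 = 168
  FM-10: 3 × 10 × 10 = 300
After action: FM-7 → 6 × 9 × 8 = 432.
Revised RPNs: FM-7=432, FM-4=360, FM-5=350, FM-10=300, FM-1=280, FM-9=168, FM-3=100, FM-6=75, FM-2=48, FM-8=12.
Highest is now FM-7 (432).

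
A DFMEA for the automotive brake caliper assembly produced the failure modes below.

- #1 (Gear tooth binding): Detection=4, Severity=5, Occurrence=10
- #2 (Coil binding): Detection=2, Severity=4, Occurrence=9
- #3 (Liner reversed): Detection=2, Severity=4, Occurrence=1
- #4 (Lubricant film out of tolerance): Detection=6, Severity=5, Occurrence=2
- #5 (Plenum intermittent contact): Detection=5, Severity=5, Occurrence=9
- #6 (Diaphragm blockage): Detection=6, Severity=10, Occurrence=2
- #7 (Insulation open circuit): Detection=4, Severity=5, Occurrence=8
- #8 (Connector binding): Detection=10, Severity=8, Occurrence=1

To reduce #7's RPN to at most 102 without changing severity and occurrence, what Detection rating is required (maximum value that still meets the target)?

2

#7: S=5, O=8, D=4 → current RPN = 160.
Fixed product = 40. Need 40 × D ≤ 102, so D ≤ 102/40 = 2.55.
Maximum integer Detection rating = 2 (gives RPN 80; D=3 would give 120 > 102).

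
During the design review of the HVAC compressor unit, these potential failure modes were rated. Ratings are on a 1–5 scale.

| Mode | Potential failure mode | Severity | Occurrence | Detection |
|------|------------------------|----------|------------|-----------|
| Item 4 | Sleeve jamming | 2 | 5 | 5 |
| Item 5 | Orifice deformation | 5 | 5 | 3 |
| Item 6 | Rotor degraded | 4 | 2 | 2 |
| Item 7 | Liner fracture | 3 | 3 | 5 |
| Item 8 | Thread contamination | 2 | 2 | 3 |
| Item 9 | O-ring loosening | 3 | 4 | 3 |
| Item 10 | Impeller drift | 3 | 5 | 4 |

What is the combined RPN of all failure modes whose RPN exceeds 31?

RPN = Severity × Occurrence × Detection:
  Item 4: 2 × 5 × 5 = 50
  Item 5: 5 × 5 × 3 = 75
  Item 6: 4 × 2 × 2 = 16
  Item 7: 3 × 3 × 5 = 45
  Item 8: 2 × 2 × 3 = 12
  Item 9: 3 × 4 × 3 = 36
  Item 10: 3 × 5 × 4 = 60
RPN > 31: Item 4 (50), Item 5 (75), Item 7 (45), Item 9 (36), Item 10 (60).
Sum: 50 + 75 + 45 + 36 + 60 = 266.

266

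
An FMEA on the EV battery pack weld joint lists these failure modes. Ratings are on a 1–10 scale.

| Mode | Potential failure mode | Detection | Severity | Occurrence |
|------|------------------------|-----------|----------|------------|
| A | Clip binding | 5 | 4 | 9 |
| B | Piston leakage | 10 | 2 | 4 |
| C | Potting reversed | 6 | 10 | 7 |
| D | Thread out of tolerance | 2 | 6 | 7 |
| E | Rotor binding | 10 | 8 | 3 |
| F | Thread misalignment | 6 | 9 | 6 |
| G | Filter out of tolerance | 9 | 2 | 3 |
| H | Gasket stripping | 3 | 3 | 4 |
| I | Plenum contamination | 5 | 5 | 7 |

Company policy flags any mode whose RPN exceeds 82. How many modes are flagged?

6

RPN = Severity × Occurrence × Detection:
  A: 4 × 9 × 5 = 180
  B: 2 × 4 × 10 = 80
  C: 10 × 7 × 6 = 420
  D: 6 × 7 × 2 = 84
  E: 8 × 3 × 10 = 240
  F: 9 × 6 × 6 = 324
  G: 2 × 3 × 9 = 54
  H: 3 × 4 × 3 = 36
  I: 5 × 7 × 5 = 175
Modes with RPN > 82: A (180), C (420), D (84), E (240), F (324), I (175) → 6.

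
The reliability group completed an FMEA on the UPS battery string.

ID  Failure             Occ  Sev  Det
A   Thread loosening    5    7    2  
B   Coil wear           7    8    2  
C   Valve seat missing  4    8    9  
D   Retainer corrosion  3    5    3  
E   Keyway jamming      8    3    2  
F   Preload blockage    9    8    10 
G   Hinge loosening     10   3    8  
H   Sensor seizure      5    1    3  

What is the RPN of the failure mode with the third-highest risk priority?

240

RPN = Severity × Occurrence × Detection:
  A: 7 × 5 × 2 = 70
  B: 8 × 7 × 2 = 112
  C: 8 × 4 × 9 = 288
  D: 5 × 3 × 3 = 45
  E: 3 × 8 × 2 = 48
  F: 8 × 9 × 10 = 720
  G: 3 × 10 × 8 = 240
  H: 1 × 5 × 3 = 15
Sorted descending: 720, 288, 240, 112, 70, 48, 45, 15.
The third-highest RPN is 240 (G).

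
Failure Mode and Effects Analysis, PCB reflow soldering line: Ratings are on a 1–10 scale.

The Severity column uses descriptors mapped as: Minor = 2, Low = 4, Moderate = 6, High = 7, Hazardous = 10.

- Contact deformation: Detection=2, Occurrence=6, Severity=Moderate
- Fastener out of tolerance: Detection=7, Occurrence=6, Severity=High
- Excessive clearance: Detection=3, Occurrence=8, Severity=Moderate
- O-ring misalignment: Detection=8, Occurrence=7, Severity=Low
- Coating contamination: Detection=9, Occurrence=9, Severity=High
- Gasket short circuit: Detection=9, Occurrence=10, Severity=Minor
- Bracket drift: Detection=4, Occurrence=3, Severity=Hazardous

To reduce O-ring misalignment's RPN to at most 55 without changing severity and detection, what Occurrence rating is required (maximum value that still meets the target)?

O-ring misalignment: S=4, O=7, D=8 → current RPN = 224.
Fixed product = 32. Need 32 × O ≤ 55, so O ≤ 55/32 = 1.72.
Maximum integer Occurrence rating = 1 (gives RPN 32; O=2 would give 64 > 55).

1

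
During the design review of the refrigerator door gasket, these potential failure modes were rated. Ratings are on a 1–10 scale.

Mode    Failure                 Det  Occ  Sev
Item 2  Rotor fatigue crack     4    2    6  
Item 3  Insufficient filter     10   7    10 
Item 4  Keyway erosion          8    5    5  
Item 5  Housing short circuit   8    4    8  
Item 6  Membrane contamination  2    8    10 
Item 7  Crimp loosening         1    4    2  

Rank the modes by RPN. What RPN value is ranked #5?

48

RPN = Severity × Occurrence × Detection:
  Item 2: 6 × 2 × 4 = 48
  Item 3: 10 × 7 × 10 = 700
  Item 4: 5 × 5 × 8 = 200
  Item 5: 8 × 4 × 8 = 256
  Item 6: 10 × 8 × 2 = 160
  Item 7: 2 × 4 × 1 = 8
Sorted descending: 700, 256, 200, 160, 48, 8.
The fifth-highest RPN is 48 (Item 2).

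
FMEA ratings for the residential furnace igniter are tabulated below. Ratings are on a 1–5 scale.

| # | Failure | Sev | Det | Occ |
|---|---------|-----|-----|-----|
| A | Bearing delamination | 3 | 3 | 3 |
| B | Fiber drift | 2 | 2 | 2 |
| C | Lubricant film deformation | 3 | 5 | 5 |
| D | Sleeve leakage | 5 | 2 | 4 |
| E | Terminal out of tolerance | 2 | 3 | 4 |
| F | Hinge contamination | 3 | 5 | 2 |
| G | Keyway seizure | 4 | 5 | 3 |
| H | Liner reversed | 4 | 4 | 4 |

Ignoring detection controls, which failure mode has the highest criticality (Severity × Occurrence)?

D

Criticality = Severity × Occurrence:
  A: 3 × 3 = 9
  B: 2 × 2 = 4
  C: 3 × 5 = 15
  D: 5 × 4 = 20
  E: 2 × 4 = 8
  F: 3 × 2 = 6
  G: 4 × 3 = 12
  H: 4 × 4 = 16
Highest criticality is 20 → D.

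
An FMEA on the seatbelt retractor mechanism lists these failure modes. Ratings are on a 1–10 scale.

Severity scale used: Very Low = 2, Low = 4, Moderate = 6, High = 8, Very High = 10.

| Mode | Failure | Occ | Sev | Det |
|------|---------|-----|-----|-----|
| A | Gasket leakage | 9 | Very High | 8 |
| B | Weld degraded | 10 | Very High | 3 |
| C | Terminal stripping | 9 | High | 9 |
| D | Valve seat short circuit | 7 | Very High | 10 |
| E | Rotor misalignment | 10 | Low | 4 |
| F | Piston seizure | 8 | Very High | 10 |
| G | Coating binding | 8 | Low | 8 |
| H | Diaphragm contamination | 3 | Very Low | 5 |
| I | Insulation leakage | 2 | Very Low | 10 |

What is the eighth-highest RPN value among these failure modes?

40

RPN = Severity × Occurrence × Detection:
  A: 10 × 9 × 8 = 720
  B: 10 × 10 × 3 = 300
  C: 8 × 9 × 9 = 648
  D: 10 × 7 × 10 = 700
  E: 4 × 10 × 4 = 160
  F: 10 × 8 × 10 = 800
  G: 4 × 8 × 8 = 256
  H: 2 × 3 × 5 = 30
  I: 2 × 2 × 10 = 40
Sorted descending: 800, 720, 700, 648, 300, 256, 160, 40, 30.
The eighth-highest RPN is 40 (I).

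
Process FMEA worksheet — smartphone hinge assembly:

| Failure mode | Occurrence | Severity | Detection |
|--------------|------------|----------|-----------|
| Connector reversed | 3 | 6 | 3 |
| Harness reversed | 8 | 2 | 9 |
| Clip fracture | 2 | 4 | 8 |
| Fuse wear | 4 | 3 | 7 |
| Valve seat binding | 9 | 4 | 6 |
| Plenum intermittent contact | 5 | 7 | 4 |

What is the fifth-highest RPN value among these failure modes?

RPN = Severity × Occurrence × Detection:
  Connector reversed: 6 × 3 × 3 = 54
  Harness reversed: 2 × 8 × 9 = 144
  Clip fracture: 4 × 2 × 8 = 64
  Fuse wear: 3 × 4 × 7 = 84
  Valve seat binding: 4 × 9 × 6 = 216
  Plenum intermittent contact: 7 × 5 × 4 = 140
Sorted descending: 216, 144, 140, 84, 64, 54.
The fifth-highest RPN is 64 (Clip fracture).

64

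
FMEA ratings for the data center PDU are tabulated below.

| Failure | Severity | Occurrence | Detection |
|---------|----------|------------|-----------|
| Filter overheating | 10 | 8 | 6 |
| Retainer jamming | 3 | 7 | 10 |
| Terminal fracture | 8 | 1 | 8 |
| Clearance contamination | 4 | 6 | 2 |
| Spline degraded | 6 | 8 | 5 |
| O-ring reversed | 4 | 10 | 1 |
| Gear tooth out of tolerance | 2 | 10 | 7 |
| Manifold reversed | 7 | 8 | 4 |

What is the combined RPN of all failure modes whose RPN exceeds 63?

1358

RPN = Severity × Occurrence × Detection:
  Filter overheating: 10 × 8 × 6 = 480
  Retainer jamming: 3 × 7 × 10 = 210
  Terminal fracture: 8 × 1 × 8 = 64
  Clearance contamination: 4 × 6 × 2 = 48
  Spline degraded: 6 × 8 × 5 = 240
  O-ring reversed: 4 × 10 × 1 = 40
  Gear tooth out of tolerance: 2 × 10 × 7 = 140
  Manifold reversed: 7 × 8 × 4 = 224
RPN > 63: Filter overheating (480), Retainer jamming (210), Terminal fracture (64), Spline degraded (240), Gear tooth out of tolerance (140), Manifold reversed (224).
Sum: 480 + 210 + 64 + 240 + 140 + 224 = 1358.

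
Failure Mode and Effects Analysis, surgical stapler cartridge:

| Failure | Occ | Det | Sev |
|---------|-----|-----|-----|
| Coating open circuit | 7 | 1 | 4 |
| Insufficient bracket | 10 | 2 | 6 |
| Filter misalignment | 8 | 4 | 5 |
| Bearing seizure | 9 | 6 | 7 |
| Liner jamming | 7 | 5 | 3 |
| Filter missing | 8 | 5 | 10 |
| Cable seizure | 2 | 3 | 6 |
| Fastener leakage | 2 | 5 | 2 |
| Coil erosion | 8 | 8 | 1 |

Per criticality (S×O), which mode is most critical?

Criticality = Severity × Occurrence:
  Coating open circuit: 4 × 7 = 28
  Insufficient bracket: 6 × 10 = 60
  Filter misalignment: 5 × 8 = 40
  Bearing seizure: 7 × 9 = 63
  Liner jamming: 3 × 7 = 21
  Filter missing: 10 × 8 = 80
  Cable seizure: 6 × 2 = 12
  Fastener leakage: 2 × 2 = 4
  Coil erosion: 1 × 8 = 8
Highest criticality is 80 → Filter missing.

Filter missing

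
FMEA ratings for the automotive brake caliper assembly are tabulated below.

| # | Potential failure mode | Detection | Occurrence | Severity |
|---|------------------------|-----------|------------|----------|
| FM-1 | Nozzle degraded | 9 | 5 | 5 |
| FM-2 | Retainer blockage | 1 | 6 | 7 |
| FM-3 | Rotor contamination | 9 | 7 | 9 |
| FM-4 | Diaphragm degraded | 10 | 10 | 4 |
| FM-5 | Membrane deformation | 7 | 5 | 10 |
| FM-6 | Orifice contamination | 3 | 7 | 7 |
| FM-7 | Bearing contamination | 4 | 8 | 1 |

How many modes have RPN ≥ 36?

RPN = Severity × Occurrence × Detection:
  FM-1: 5 × 5 × 9 = 225
  FM-2: 7 × 6 × 1 = 42
  FM-3: 9 × 7 × 9 = 567
  FM-4: 4 × 10 × 10 = 400
  FM-5: 10 × 5 × 7 = 350
  FM-6: 7 × 7 × 3 = 147
  FM-7: 1 × 8 × 4 = 32
Modes with RPN ≥ 36: FM-1 (225), FM-2 (42), FM-3 (567), FM-4 (400), FM-5 (350), FM-6 (147) → 6.

6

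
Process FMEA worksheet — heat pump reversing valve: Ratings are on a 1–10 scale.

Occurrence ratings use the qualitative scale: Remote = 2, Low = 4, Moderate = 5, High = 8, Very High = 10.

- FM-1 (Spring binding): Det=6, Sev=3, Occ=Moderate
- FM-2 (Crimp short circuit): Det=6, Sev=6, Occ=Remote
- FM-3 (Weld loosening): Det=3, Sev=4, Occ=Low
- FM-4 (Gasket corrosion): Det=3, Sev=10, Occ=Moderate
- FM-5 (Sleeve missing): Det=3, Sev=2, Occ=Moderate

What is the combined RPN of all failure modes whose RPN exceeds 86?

RPN = Severity × Occurrence × Detection:
  FM-1: 3 × 5 × 6 = 90
  FM-2: 6 × 2 × 6 = 72
  FM-3: 4 × 4 × 3 = 48
  FM-4: 10 × 5 × 3 = 150
  FM-5: 2 × 5 × 3 = 30
RPN > 86: FM-1 (90), FM-4 (150).
Sum: 90 + 150 = 240.

240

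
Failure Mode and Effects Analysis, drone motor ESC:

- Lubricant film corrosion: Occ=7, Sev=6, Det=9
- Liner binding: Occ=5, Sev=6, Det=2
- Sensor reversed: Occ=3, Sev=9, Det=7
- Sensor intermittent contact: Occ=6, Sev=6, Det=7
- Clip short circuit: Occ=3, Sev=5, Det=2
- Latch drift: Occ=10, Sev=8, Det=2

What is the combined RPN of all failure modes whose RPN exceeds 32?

1039

RPN = Severity × Occurrence × Detection:
  Lubricant film corrosion: 6 × 7 × 9 = 378
  Liner binding: 6 × 5 × 2 = 60
  Sensor reversed: 9 × 3 × 7 = 189
  Sensor intermittent contact: 6 × 6 × 7 = 252
  Clip short circuit: 5 × 3 × 2 = 30
  Latch drift: 8 × 10 × 2 = 160
RPN > 32: Lubricant film corrosion (378), Liner binding (60), Sensor reversed (189), Sensor intermittent contact (252), Latch drift (160).
Sum: 378 + 60 + 189 + 252 + 160 = 1039.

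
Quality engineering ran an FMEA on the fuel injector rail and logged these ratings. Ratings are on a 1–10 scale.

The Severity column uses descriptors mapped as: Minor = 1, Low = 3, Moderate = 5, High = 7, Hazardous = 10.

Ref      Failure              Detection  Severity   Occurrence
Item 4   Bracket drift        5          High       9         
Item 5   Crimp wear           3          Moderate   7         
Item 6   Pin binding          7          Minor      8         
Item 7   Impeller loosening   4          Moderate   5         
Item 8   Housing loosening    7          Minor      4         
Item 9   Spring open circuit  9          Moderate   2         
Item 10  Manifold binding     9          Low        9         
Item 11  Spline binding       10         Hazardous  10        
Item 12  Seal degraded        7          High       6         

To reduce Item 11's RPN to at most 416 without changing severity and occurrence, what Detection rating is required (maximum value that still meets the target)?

Item 11: S=10, O=10, D=10 → current RPN = 1000.
Fixed product = 100. Need 100 × D ≤ 416, so D ≤ 416/100 = 4.16.
Maximum integer Detection rating = 4 (gives RPN 400; D=5 would give 500 > 416).

4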